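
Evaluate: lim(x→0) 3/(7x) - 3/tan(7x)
This is an ∞-∞ indeterminate form.

Combine fractions or rationalize to convert ∞-∞ to 0/0 form:
  lim(x→0) 3/(7x) - 3/tan(7x) = 0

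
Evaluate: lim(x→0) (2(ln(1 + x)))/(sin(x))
This is a 0/0 indeterminate form.

Apply L'Hôpital's rule: differentiate numerator and denominator separately.
  f(x) = 2·ln(x + 1)   ⇒   f'(x) = 2/(x + 1)
  g(x) = sin(x)   ⇒   g'(x) = cos(x)
  lim(x→0) f'(x)/g'(x) = lim(x→0) (2/(x + 1))/(cos(x))
  = 2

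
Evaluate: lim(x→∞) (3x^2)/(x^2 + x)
This is an ∞/∞ indeterminate form.

Apply L'Hôpital's rule: differentiate numerator and denominator separately.
  f(x) = 3·x^2   ⇒   f'(x) = 6·x
  g(x) = x^2 + x   ⇒   g'(x) = 2·x + 1
  lim(x→∞) f'(x)/g'(x) = lim(x→∞) (6·x)/(2·x + 1)
  = 3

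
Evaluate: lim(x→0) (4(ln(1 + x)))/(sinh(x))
This is a 0/0 indeterminate form.

Apply L'Hôpital's rule: differentiate numerator and denominator separately.
  f(x) = 4·ln(x + 1)   ⇒   f'(x) = 4/(x + 1)
  g(x) = sinh(x)   ⇒   g'(x) = cosh(x)
  lim(x→0) f'(x)/g'(x) = lim(x→0) (4/(x + 1))/(cosh(x))
  = 4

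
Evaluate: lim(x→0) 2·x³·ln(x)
This is a 0·∞ indeterminate form.

Rewrite 0·∞ as a quotient (0/0 or ∞/∞ form), then apply L'Hôpital's rule:
  lim(x→0) 2·x³·ln(x) = 0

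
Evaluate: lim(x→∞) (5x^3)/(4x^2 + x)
This is an ∞/∞ indeterminate form.

Apply L'Hôpital's rule: differentiate numerator and denominator separately.
  f(x) = 5·x^3   ⇒   f'(x) = 15·x^2
  g(x) = 4·x^2 + x   ⇒   g'(x) = 8·x + 1
  lim(x→∞) f'(x)/g'(x) = lim(x→∞) (15·x^2)/(8·x + 1)
  = ∞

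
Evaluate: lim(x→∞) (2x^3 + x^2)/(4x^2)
This is an ∞/∞ indeterminate form.

Apply L'Hôpital's rule: differentiate numerator and denominator separately.
  f(x) = 2·x^3 + x^2   ⇒   f'(x) = 6·x^2 + 2·x
  g(x) = 4·x^2   ⇒   g'(x) = 8·x
  lim(x→∞) f'(x)/g'(x) = lim(x→∞) (6·x^2 + 2·x)/(8·x)
  = ∞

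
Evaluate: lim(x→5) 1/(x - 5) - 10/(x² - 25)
This is an ∞-∞ indeterminate form.

Combine fractions or rationalize to convert ∞-∞ to 0/0 form:
  lim(x→5) 1/(x - 5) - 10/(x² - 25) = 1/10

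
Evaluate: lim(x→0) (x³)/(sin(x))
This is a 0/0 indeterminate form.

Apply L'Hôpital's rule: differentiate numerator and denominator separately.
  f(x) = x^3   ⇒   f'(x) = 3·x^2
  g(x) = sin(x)   ⇒   g'(x) = cos(x)
  lim(x→0) f'(x)/g'(x) = lim(x→0) (3·x^2)/(cos(x))
  = 0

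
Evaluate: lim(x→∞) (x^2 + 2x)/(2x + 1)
This is an ∞/∞ indeterminate form.

Apply L'Hôpital's rule: differentiate numerator and denominator separately.
  f(x) = x^2 + 2·x   ⇒   f'(x) = 2·x + 2
  g(x) = 2·x + 1   ⇒   g'(x) = 2
  lim(x→∞) f'(x)/g'(x) = lim(x→∞) (2·x + 2)/(2)
  = ∞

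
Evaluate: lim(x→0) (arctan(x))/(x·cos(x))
This is a 0/0 indeterminate form.

Apply L'Hôpital's rule: differentiate numerator and denominator separately.
  f(x) = atan(x)   ⇒   f'(x) = 1/(x^2 + 1)
  g(x) = x·cos(x)   ⇒   g'(x) = -x·sin(x) + cos(x)
  lim(x→0) f'(x)/g'(x) = lim(x→0) (1/(x^2 + 1))/(-x·sin(x) + cos(x))
  = 1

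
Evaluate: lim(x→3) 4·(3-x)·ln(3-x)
This is a 0·∞ indeterminate form.

Rewrite 0·∞ as a quotient (0/0 or ∞/∞ form), then apply L'Hôpital's rule:
  lim(x→3) 4·(3-x)·ln(3-x) = 0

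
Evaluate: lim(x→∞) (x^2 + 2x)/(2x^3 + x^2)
This is an ∞/∞ indeterminate form.

Apply L'Hôpital's rule: differentiate numerator and denominator separately.
  f(x) = x^2 + 2·x   ⇒   f'(x) = 2·x + 2
  g(x) = 2·x^3 + x^2   ⇒   g'(x) = 6·x^2 + 2·x
  lim(x→∞) f'(x)/g'(x) = lim(x→∞) (2·x + 2)/(6·x^2 + 2·x)
  = 0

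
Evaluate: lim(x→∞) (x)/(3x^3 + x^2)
This is an ∞/∞ indeterminate form.

Apply L'Hôpital's rule: differentiate numerator and denominator separately.
  f(x) = x   ⇒   f'(x) = 1
  g(x) = 3·x^3 + x^2   ⇒   g'(x) = 9·x^2 + 2·x
  lim(x→∞) f'(x)/g'(x) = lim(x→∞) (1)/(9·x^2 + 2·x)
  = 0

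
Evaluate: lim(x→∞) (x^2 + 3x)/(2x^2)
This is an ∞/∞ indeterminate form.

Apply L'Hôpital's rule: differentiate numerator and denominator separately.
  f(x) = x^2 + 3·x   ⇒   f'(x) = 2·x + 3
  g(x) = 2·x^2   ⇒   g'(x) = 4·x
  lim(x→∞) f'(x)/g'(x) = lim(x→∞) (2·x + 3)/(4·x)
  = 1/2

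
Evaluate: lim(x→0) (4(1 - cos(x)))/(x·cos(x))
This is a 0/0 indeterminate form.

Apply L'Hôpital's rule: differentiate numerator and denominator separately.
  f(x) = 4 - 4·cos(x)   ⇒   f'(x) = 4·sin(x)
  g(x) = x·cos(x)   ⇒   g'(x) = -x·sin(x) + cos(x)
  lim(x→0) f'(x)/g'(x) = lim(x→0) (4·sin(x))/(-x·sin(x) + cos(x))
  = 0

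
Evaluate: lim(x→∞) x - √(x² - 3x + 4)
This is an ∞-∞ indeterminate form.

Combine fractions or rationalize to convert ∞-∞ to 0/0 form:
  lim(x→∞) x - √(x² - 3x + 4) = 3/2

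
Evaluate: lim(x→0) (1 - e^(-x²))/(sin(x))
This is a 0/0 indeterminate form.

Apply L'Hôpital's rule: differentiate numerator and denominator separately.
  f(x) = 1 - e^(-x^2)   ⇒   f'(x) = 2·x·e^(-x^2)
  g(x) = sin(x)   ⇒   g'(x) = cos(x)
  lim(x→0) f'(x)/g'(x) = lim(x→0) (2·x·e^(-x^2))/(cos(x))
  = 0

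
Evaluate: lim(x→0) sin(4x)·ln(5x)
This is a 0·∞ indeterminate form.

Rewrite 0·∞ as a quotient (0/0 or ∞/∞ form), then apply L'Hôpital's rule:
  lim(x→0) sin(4x)·ln(5x) = 0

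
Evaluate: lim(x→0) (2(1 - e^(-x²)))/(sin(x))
This is a 0/0 indeterminate form.

Apply L'Hôpital's rule: differentiate numerator and denominator separately.
  f(x) = 2 - 2·e^(-x^2)   ⇒   f'(x) = 4·x·e^(-x^2)
  g(x) = sin(x)   ⇒   g'(x) = cos(x)
  lim(x→0) f'(x)/g'(x) = lim(x→0) (4·x·e^(-x^2))/(cos(x))
  = 0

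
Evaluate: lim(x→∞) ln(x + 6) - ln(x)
This is an ∞-∞ indeterminate form.

Combine fractions or rationalize to convert ∞-∞ to 0/0 form:
  lim(x→∞) ln(x + 6) - ln(x) = 0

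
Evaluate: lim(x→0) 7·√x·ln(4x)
This is a 0·∞ indeterminate form.

Rewrite 0·∞ as a quotient (0/0 or ∞/∞ form), then apply L'Hôpital's rule:
  lim(x→0) 7·√x·ln(4x) = 0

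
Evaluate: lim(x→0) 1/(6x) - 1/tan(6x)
This is an ∞-∞ indeterminate form.

Combine fractions or rationalize to convert ∞-∞ to 0/0 form:
  lim(x→0) 1/(6x) - 1/tan(6x) = 0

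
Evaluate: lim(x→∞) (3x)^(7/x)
This is an exponential indeterminate form.

For exponential indeterminate forms, take the natural log:
  Let L = lim(x→∞) (3x)^(7/x)
  Then ln(L) = lim(x→∞) [exponent × ln(base)]
  Evaluate using L'Hôpital or standard limits, then exponentiate.
  L = 1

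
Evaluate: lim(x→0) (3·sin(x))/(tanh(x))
This is a 0/0 indeterminate form.

Apply L'Hôpital's rule: differentiate numerator and denominator separately.
  f(x) = 3·sin(x)   ⇒   f'(x) = 3·cos(x)
  g(x) = tanh(x)   ⇒   g'(x) = 1 - tanh(x)^2
  lim(x→0) f'(x)/g'(x) = lim(x→0) (3·cos(x))/(1 - tanh(x)^2)
  = 3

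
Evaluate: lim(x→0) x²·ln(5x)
This is a 0·∞ indeterminate form.

Rewrite 0·∞ as a quotient (0/0 or ∞/∞ form), then apply L'Hôpital's rule:
  lim(x→0) x²·ln(5x) = 0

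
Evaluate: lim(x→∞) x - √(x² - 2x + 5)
This is an ∞-∞ indeterminate form.

Combine fractions or rationalize to convert ∞-∞ to 0/0 form:
  lim(x→∞) x - √(x² - 2x + 5) = 1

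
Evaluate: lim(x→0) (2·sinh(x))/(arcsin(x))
This is a 0/0 indeterminate form.

Apply L'Hôpital's rule: differentiate numerator and denominator separately.
  f(x) = 2·sinh(x)   ⇒   f'(x) = 2·cosh(x)
  g(x) = asin(x)   ⇒   g'(x) = 1/sqrt(1 - x^2)
  lim(x→0) f'(x)/g'(x) = lim(x→0) (2·cosh(x))/(1/sqrt(1 - x^2))
  = 2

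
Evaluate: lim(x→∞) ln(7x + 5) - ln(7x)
This is an ∞-∞ indeterminate form.

Combine fractions or rationalize to convert ∞-∞ to 0/0 form:
  lim(x→∞) ln(7x + 5) - ln(7x) = 0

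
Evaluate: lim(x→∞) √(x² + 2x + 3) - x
This is an ∞-∞ indeterminate form.

Combine fractions or rationalize to convert ∞-∞ to 0/0 form:
  lim(x→∞) √(x² + 2x + 3) - x = 1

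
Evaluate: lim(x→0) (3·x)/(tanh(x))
This is a 0/0 indeterminate form.

Apply L'Hôpital's rule: differentiate numerator and denominator separately.
  f(x) = 3·x   ⇒   f'(x) = 3
  g(x) = tanh(x)   ⇒   g'(x) = 1 - tanh(x)^2
  lim(x→0) f'(x)/g'(x) = lim(x→0) (3)/(1 - tanh(x)^2)
  = 3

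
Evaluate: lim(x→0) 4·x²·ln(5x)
This is a 0·∞ indeterminate form.

Rewrite 0·∞ as a quotient (0/0 or ∞/∞ form), then apply L'Hôpital's rule:
  lim(x→0) 4·x²·ln(5x) = 0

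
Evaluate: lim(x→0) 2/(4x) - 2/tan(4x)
This is an ∞-∞ indeterminate form.

Combine fractions or rationalize to convert ∞-∞ to 0/0 form:
  lim(x→0) 2/(4x) - 2/tan(4x) = 0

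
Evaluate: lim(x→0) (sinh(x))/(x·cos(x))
This is a 0/0 indeterminate form.

Apply L'Hôpital's rule: differentiate numerator and denominator separately.
  f(x) = sinh(x)   ⇒   f'(x) = cosh(x)
  g(x) = x·cos(x)   ⇒   g'(x) = -x·sin(x) + cos(x)
  lim(x→0) f'(x)/g'(x) = lim(x→0) (cosh(x))/(-x·sin(x) + cos(x))
  = 1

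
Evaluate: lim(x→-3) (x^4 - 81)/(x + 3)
This is a standard limit.

Factor or rationalize the expression:
  lim(x→-3) (x^4 - 81)/(x + 3) = -108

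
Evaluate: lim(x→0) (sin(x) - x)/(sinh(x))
This is a 0/0 indeterminate form.

Apply L'Hôpital's rule: differentiate numerator and denominator separately.
  f(x) = -x + sin(x)   ⇒   f'(x) = cos(x) - 1
  g(x) = sinh(x)   ⇒   g'(x) = cosh(x)
  lim(x→0) f'(x)/g'(x) = lim(x→0) (cos(x) - 1)/(cosh(x))
  = 0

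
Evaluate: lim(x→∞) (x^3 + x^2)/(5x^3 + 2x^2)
This is an ∞/∞ indeterminate form.

Apply L'Hôpital's rule: differentiate numerator and denominator separately.
  f(x) = x^3 + x^2   ⇒   f'(x) = 3·x^2 + 2·x
  g(x) = 5·x^3 + 2·x^2   ⇒   g'(x) = 15·x^2 + 4·x
  lim(x→∞) f'(x)/g'(x) = lim(x→∞) (3·x^2 + 2·x)/(15·x^2 + 4·x)
  = 1/5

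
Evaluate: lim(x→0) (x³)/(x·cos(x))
This is a 0/0 indeterminate form.

Apply L'Hôpital's rule: differentiate numerator and denominator separately.
  f(x) = x^3   ⇒   f'(x) = 3·x^2
  g(x) = x·cos(x)   ⇒   g'(x) = -x·sin(x) + cos(x)
  lim(x→0) f'(x)/g'(x) = lim(x→0) (3·x^2)/(-x·sin(x) + cos(x))
  = 0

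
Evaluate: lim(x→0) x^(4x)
This is an exponential indeterminate form.

For exponential indeterminate forms, take the natural log:
  Let L = lim(x→0) x^(4x)
  Then ln(L) = lim(x→0) [exponent × ln(base)]
  Evaluate using L'Hôpital or standard limits, then exponentiate.
  L = 1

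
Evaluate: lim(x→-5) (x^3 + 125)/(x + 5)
This is a standard limit.

Factor or rationalize the expression:
  lim(x→-5) (x^3 + 125)/(x + 5) = 75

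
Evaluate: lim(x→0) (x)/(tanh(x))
This is a 0/0 indeterminate form.

Apply L'Hôpital's rule: differentiate numerator and denominator separately.
  f(x) = x   ⇒   f'(x) = 1
  g(x) = tanh(x)   ⇒   g'(x) = 1 - tanh(x)^2
  lim(x→0) f'(x)/g'(x) = lim(x→0) (1)/(1 - tanh(x)^2)
  = 1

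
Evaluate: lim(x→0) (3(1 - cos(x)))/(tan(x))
This is a 0/0 indeterminate form.

Apply L'Hôpital's rule: differentiate numerator and denominator separately.
  f(x) = 3 - 3·cos(x)   ⇒   f'(x) = 3·sin(x)
  g(x) = tan(x)   ⇒   g'(x) = tan(x)^2 + 1
  lim(x→0) f'(x)/g'(x) = lim(x→0) (3·sin(x))/(tan(x)^2 + 1)
  = 0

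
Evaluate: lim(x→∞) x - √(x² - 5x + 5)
This is an ∞-∞ indeterminate form.

Combine fractions or rationalize to convert ∞-∞ to 0/0 form:
  lim(x→∞) x - √(x² - 5x + 5) = 5/2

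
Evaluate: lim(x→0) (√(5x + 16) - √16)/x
This is a standard limit.

Factor or rationalize the expression:
  lim(x→0) (√(5x + 16) - √16)/x = 5/8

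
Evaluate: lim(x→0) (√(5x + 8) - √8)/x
This is a standard limit.

Factor or rationalize the expression:
  lim(x→0) (√(5x + 8) - √8)/x = 5·sqrt(2)/8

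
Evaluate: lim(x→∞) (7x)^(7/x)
This is an exponential indeterminate form.

For exponential indeterminate forms, take the natural log:
  Let L = lim(x→∞) (7x)^(7/x)
  Then ln(L) = lim(x→∞) [exponent × ln(base)]
  Evaluate using L'Hôpital or standard limits, then exponentiate.
  L = 1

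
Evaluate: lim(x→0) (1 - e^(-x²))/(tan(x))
This is a 0/0 indeterminate form.

Apply L'Hôpital's rule: differentiate numerator and denominator separately.
  f(x) = 1 - e^(-x^2)   ⇒   f'(x) = 2·x·e^(-x^2)
  g(x) = tan(x)   ⇒   g'(x) = tan(x)^2 + 1
  lim(x→0) f'(x)/g'(x) = lim(x→0) (2·x·e^(-x^2))/(tan(x)^2 + 1)
  = 0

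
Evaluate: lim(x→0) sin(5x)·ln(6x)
This is a 0·∞ indeterminate form.

Rewrite 0·∞ as a quotient (0/0 or ∞/∞ form), then apply L'Hôpital's rule:
  lim(x→0) sin(5x)·ln(6x) = 0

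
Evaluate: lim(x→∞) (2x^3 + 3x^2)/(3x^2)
This is an ∞/∞ indeterminate form.

Apply L'Hôpital's rule: differentiate numerator and denominator separately.
  f(x) = 2·x^3 + 3·x^2   ⇒   f'(x) = 6·x^2 + 6·x
  g(x) = 3·x^2   ⇒   g'(x) = 6·x
  lim(x→∞) f'(x)/g'(x) = lim(x→∞) (6·x^2 + 6·x)/(6·x)
  = ∞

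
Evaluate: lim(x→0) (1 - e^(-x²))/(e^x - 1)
This is a 0/0 indeterminate form.

Apply L'Hôpital's rule: differentiate numerator and denominator separately.
  f(x) = 1 - e^(-x^2)   ⇒   f'(x) = 2·x·e^(-x^2)
  g(x) = e^(x) - 1   ⇒   g'(x) = e^(x)
  lim(x→0) f'(x)/g'(x) = lim(x→0) (2·x·e^(-x^2))/(e^(x))
  = 0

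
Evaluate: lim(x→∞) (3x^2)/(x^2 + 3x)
This is an ∞/∞ indeterminate form.

Apply L'Hôpital's rule: differentiate numerator and denominator separately.
  f(x) = 3·x^2   ⇒   f'(x) = 6·x
  g(x) = x^2 + 3·x   ⇒   g'(x) = 2·x + 3
  lim(x→∞) f'(x)/g'(x) = lim(x→∞) (6·x)/(2·x + 3)
  = 3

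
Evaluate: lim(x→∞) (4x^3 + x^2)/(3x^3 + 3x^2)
This is an ∞/∞ indeterminate form.

Apply L'Hôpital's rule: differentiate numerator and denominator separately.
  f(x) = 4·x^3 + x^2   ⇒   f'(x) = 12·x^2 + 2·x
  g(x) = 3·x^3 + 3·x^2   ⇒   g'(x) = 9·x^2 + 6·x
  lim(x→∞) f'(x)/g'(x) = lim(x→∞) (12·x^2 + 2·x)/(9·x^2 + 6·x)
  = 4/3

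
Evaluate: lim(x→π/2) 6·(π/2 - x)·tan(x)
This is a 0·∞ indeterminate form.

Rewrite 0·∞ as a quotient (0/0 or ∞/∞ form), then apply L'Hôpital's rule:
  lim(x→π/2) 6·(π/2 - x)·tan(x) = 6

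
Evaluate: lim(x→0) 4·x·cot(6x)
This is a 0·∞ indeterminate form.

Rewrite 0·∞ as a quotient (0/0 or ∞/∞ form), then apply L'Hôpital's rule:
  lim(x→0) 4·x·cot(6x) = 2/3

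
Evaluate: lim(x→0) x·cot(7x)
This is a 0·∞ indeterminate form.

Rewrite 0·∞ as a quotient (0/0 or ∞/∞ form), then apply L'Hôpital's rule:
  lim(x→0) x·cot(7x) = 1/7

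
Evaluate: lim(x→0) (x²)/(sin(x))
This is a 0/0 indeterminate form.

Apply L'Hôpital's rule: differentiate numerator and denominator separately.
  f(x) = x^2   ⇒   f'(x) = 2·x
  g(x) = sin(x)   ⇒   g'(x) = cos(x)
  lim(x→0) f'(x)/g'(x) = lim(x→0) (2·x)/(cos(x))
  = 0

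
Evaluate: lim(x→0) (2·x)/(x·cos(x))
This is a 0/0 indeterminate form.

Apply L'Hôpital's rule: differentiate numerator and denominator separately.
  f(x) = 2·x   ⇒   f'(x) = 2
  g(x) = x·cos(x)   ⇒   g'(x) = -x·sin(x) + cos(x)
  lim(x→0) f'(x)/g'(x) = lim(x→0) (2)/(-x·sin(x) + cos(x))
  = 2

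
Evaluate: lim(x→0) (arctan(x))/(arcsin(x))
This is a 0/0 indeterminate form.

Apply L'Hôpital's rule: differentiate numerator and denominator separately.
  f(x) = atan(x)   ⇒   f'(x) = 1/(x^2 + 1)
  g(x) = asin(x)   ⇒   g'(x) = 1/sqrt(1 - x^2)
  lim(x→0) f'(x)/g'(x) = lim(x→0) (1/(x^2 + 1))/(1/sqrt(1 - x^2))
  = 1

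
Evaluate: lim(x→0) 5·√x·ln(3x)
This is a 0·∞ indeterminate form.

Rewrite 0·∞ as a quotient (0/0 or ∞/∞ form), then apply L'Hôpital's rule:
  lim(x→0) 5·√x·ln(3x) = 0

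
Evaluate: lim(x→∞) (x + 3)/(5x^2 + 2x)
This is an ∞/∞ indeterminate form.

Apply L'Hôpital's rule: differentiate numerator and denominator separately.
  f(x) = x + 3   ⇒   f'(x) = 1
  g(x) = 5·x^2 + 2·x   ⇒   g'(x) = 10·x + 2
  lim(x→∞) f'(x)/g'(x) = lim(x→∞) (1)/(10·x + 2)
  = 0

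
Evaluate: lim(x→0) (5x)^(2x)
This is an exponential indeterminate form.

For exponential indeterminate forms, take the natural log:
  Let L = lim(x→0) (5x)^(2x)
  Then ln(L) = lim(x→0) [exponent × ln(base)]
  Evaluate using L'Hôpital or standard limits, then exponentiate.
  L = 1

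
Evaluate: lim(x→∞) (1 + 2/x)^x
This is an exponential indeterminate form.

For exponential indeterminate forms, take the natural log:
  Let L = lim(x→∞) (1 + 2/x)^x
  Then ln(L) = lim(x→∞) [exponent × ln(base)]
  Evaluate using L'Hôpital or standard limits, then exponentiate.
  L = e²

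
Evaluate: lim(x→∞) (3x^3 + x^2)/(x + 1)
This is an ∞/∞ indeterminate form.

Apply L'Hôpital's rule: differentiate numerator and denominator separately.
  f(x) = 3·x^3 + x^2   ⇒   f'(x) = 9·x^2 + 2·x
  g(x) = x + 1   ⇒   g'(x) = 1
  lim(x→∞) f'(x)/g'(x) = lim(x→∞) (9·x^2 + 2·x)/(1)
  = ∞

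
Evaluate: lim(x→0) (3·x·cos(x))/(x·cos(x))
This is a 0/0 indeterminate form.

Apply L'Hôpital's rule: differentiate numerator and denominator separately.
  f(x) = 3·x·cos(x)   ⇒   f'(x) = -3·x·sin(x) + 3·cos(x)
  g(x) = x·cos(x)   ⇒   g'(x) = -x·sin(x) + cos(x)
  lim(x→0) f'(x)/g'(x) = lim(x→0) (-3·x·sin(x) + 3·cos(x))/(-x·sin(x) + cos(x))
  = 3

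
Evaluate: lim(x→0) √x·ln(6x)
This is a 0·∞ indeterminate form.

Rewrite 0·∞ as a quotient (0/0 or ∞/∞ form), then apply L'Hôpital's rule:
  lim(x→0) √x·ln(6x) = 0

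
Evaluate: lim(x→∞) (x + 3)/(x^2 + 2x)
This is an ∞/∞ indeterminate form.

Apply L'Hôpital's rule: differentiate numerator and denominator separately.
  f(x) = x + 3   ⇒   f'(x) = 1
  g(x) = x^2 + 2·x   ⇒   g'(x) = 2·x + 2
  lim(x→∞) f'(x)/g'(x) = lim(x→∞) (1)/(2·x + 2)
  = 0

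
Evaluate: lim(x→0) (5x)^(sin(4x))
This is an exponential indeterminate form.

For exponential indeterminate forms, take the natural log:
  Let L = lim(x→0) (5x)^(sin(4x))
  Then ln(L) = lim(x→0) [exponent × ln(base)]
  Evaluate using L'Hôpital or standard limits, then exponentiate.
  L = 1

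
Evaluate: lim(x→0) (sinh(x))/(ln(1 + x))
This is a 0/0 indeterminate form.

Apply L'Hôpital's rule: differentiate numerator and denominator separately.
  f(x) = sinh(x)   ⇒   f'(x) = cosh(x)
  g(x) = ln(x + 1)   ⇒   g'(x) = 1/(x + 1)
  lim(x→0) f'(x)/g'(x) = lim(x→0) (cosh(x))/(1/(x + 1))
  = 1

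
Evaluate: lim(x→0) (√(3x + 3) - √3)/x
This is a standard limit.

Factor or rationalize the expression:
  lim(x→0) (√(3x + 3) - √3)/x = sqrt(3)/2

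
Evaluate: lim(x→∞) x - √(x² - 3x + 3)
This is an ∞-∞ indeterminate form.

Combine fractions or rationalize to convert ∞-∞ to 0/0 form:
  lim(x→∞) x - √(x² - 3x + 3) = 3/2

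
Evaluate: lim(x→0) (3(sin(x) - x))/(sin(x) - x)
This is a 0/0 indeterminate form.

Apply L'Hôpital's rule: differentiate numerator and denominator separately.
  f(x) = -3·x + 3·sin(x)   ⇒   f'(x) = 3·cos(x) - 3
  g(x) = -x + sin(x)   ⇒   g'(x) = cos(x) - 1
  lim(x→0) f'(x)/g'(x) = lim(x→0) (3·cos(x) - 3)/(cos(x) - 1)
  = 3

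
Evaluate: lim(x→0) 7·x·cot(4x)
This is a 0·∞ indeterminate form.

Rewrite 0·∞ as a quotient (0/0 or ∞/∞ form), then apply L'Hôpital's rule:
  lim(x→0) 7·x·cot(4x) = 7/4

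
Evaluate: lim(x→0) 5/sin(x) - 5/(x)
This is an ∞-∞ indeterminate form.

Combine fractions or rationalize to convert ∞-∞ to 0/0 form:
  lim(x→0) 5/sin(x) - 5/(x) = 0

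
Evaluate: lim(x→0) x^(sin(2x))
This is an exponential indeterminate form.

For exponential indeterminate forms, take the natural log:
  Let L = lim(x→0) x^(sin(2x))
  Then ln(L) = lim(x→0) [exponent × ln(base)]
  Evaluate using L'Hôpital or standard limits, then exponentiate.
  L = 1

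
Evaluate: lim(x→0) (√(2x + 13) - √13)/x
This is a standard limit.

Factor or rationalize the expression:
  lim(x→0) (√(2x + 13) - √13)/x = sqrt(13)/13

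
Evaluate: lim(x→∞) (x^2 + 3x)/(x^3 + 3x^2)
This is an ∞/∞ indeterminate form.

Apply L'Hôpital's rule: differentiate numerator and denominator separately.
  f(x) = x^2 + 3·x   ⇒   f'(x) = 2·x + 3
  g(x) = x^3 + 3·x^2   ⇒   g'(x) = 3·x^2 + 6·x
  lim(x→∞) f'(x)/g'(x) = lim(x→∞) (2·x + 3)/(3·x^2 + 6·x)
  = 0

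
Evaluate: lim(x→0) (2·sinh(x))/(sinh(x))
This is a 0/0 indeterminate form.

Apply L'Hôpital's rule: differentiate numerator and denominator separately.
  f(x) = 2·sinh(x)   ⇒   f'(x) = 2·cosh(x)
  g(x) = sinh(x)   ⇒   g'(x) = cosh(x)
  lim(x→0) f'(x)/g'(x) = lim(x→0) (2·cosh(x))/(cosh(x))
  = 2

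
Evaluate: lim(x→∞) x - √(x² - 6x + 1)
This is an ∞-∞ indeterminate form.

Combine fractions or rationalize to convert ∞-∞ to 0/0 form:
  lim(x→∞) x - √(x² - 6x + 1) = 3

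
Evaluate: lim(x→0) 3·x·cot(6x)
This is a 0·∞ indeterminate form.

Rewrite 0·∞ as a quotient (0/0 or ∞/∞ form), then apply L'Hôpital's rule:
  lim(x→0) 3·x·cot(6x) = 1/2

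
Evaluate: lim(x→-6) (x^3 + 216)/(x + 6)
This is a standard limit.

Factor or rationalize the expression:
  lim(x→-6) (x^3 + 216)/(x + 6) = 108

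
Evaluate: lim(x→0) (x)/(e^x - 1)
This is a 0/0 indeterminate form.

Apply L'Hôpital's rule: differentiate numerator and denominator separately.
  f(x) = x   ⇒   f'(x) = 1
  g(x) = e^(x) - 1   ⇒   g'(x) = e^(x)
  lim(x→0) f'(x)/g'(x) = lim(x→0) (1)/(e^(x))
  = 1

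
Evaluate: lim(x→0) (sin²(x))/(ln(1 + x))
This is a 0/0 indeterminate form.

Apply L'Hôpital's rule: differentiate numerator and denominator separately.
  f(x) = sin(x)^2   ⇒   f'(x) = 2·sin(x)·cos(x)
  g(x) = ln(x + 1)   ⇒   g'(x) = 1/(x + 1)
  lim(x→0) f'(x)/g'(x) = lim(x→0) (2·sin(x)·cos(x))/(1/(x + 1))
  = 0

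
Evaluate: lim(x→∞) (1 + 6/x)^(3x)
This is an exponential indeterminate form.

For exponential indeterminate forms, take the natural log:
  Let L = lim(x→∞) (1 + 6/x)^(3x)
  Then ln(L) = lim(x→∞) [exponent × ln(base)]
  Evaluate using L'Hôpital or standard limits, then exponentiate.
  L = e^(18)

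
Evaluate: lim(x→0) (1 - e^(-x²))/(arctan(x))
This is a 0/0 indeterminate form.

Apply L'Hôpital's rule: differentiate numerator and denominator separately.
  f(x) = 1 - e^(-x^2)   ⇒   f'(x) = 2·x·e^(-x^2)
  g(x) = atan(x)   ⇒   g'(x) = 1/(x^2 + 1)
  lim(x→0) f'(x)/g'(x) = lim(x→0) (2·x·e^(-x^2))/(1/(x^2 + 1))
  = 0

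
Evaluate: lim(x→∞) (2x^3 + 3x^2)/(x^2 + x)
This is an ∞/∞ indeterminate form.

Apply L'Hôpital's rule: differentiate numerator and denominator separately.
  f(x) = 2·x^3 + 3·x^2   ⇒   f'(x) = 6·x^2 + 6·x
  g(x) = x^2 + x   ⇒   g'(x) = 2·x + 1
  lim(x→∞) f'(x)/g'(x) = lim(x→∞) (6·x^2 + 6·x)/(2·x + 1)
  = ∞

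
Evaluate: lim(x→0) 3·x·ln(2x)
This is a 0·∞ indeterminate form.

Rewrite 0·∞ as a quotient (0/0 or ∞/∞ form), then apply L'Hôpital's rule:
  lim(x→0) 3·x·ln(2x) = 0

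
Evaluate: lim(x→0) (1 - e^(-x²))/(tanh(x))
This is a 0/0 indeterminate form.

Apply L'Hôpital's rule: differentiate numerator and denominator separately.
  f(x) = 1 - e^(-x^2)   ⇒   f'(x) = 2·x·e^(-x^2)
  g(x) = tanh(x)   ⇒   g'(x) = 1 - tanh(x)^2
  lim(x→0) f'(x)/g'(x) = lim(x→0) (2·x·e^(-x^2))/(1 - tanh(x)^2)
  = 0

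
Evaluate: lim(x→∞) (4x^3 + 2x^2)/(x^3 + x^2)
This is an ∞/∞ indeterminate form.

Apply L'Hôpital's rule: differentiate numerator and denominator separately.
  f(x) = 4·x^3 + 2·x^2   ⇒   f'(x) = 12·x^2 + 4·x
  g(x) = x^3 + x^2   ⇒   g'(x) = 3·x^2 + 2·x
  lim(x→∞) f'(x)/g'(x) = lim(x→∞) (12·x^2 + 4·x)/(3·x^2 + 2·x)
  = 4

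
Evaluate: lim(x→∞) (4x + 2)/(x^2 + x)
This is an ∞/∞ indeterminate form.

Apply L'Hôpital's rule: differentiate numerator and denominator separately.
  f(x) = 4·x + 2   ⇒   f'(x) = 4
  g(x) = x^2 + x   ⇒   g'(x) = 2·x + 1
  lim(x→∞) f'(x)/g'(x) = lim(x→∞) (4)/(2·x + 1)
  = 0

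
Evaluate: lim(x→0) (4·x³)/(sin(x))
This is a 0/0 indeterminate form.

Apply L'Hôpital's rule: differentiate numerator and denominator separately.
  f(x) = 4·x^3   ⇒   f'(x) = 12·x^2
  g(x) = sin(x)   ⇒   g'(x) = cos(x)
  lim(x→0) f'(x)/g'(x) = lim(x→0) (12·x^2)/(cos(x))
  = 0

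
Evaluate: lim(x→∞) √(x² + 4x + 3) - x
This is an ∞-∞ indeterminate form.

Combine fractions or rationalize to convert ∞-∞ to 0/0 form:
  lim(x→∞) √(x² + 4x + 3) - x = 2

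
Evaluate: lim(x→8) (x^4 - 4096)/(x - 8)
This is a standard limit.

Factor or rationalize the expression:
  lim(x→8) (x^4 - 4096)/(x - 8) = 2048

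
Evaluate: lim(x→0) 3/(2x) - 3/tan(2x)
This is an ∞-∞ indeterminate form.

Combine fractions or rationalize to convert ∞-∞ to 0/0 form:
  lim(x→0) 3/(2x) - 3/tan(2x) = 0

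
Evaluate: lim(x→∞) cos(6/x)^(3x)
This is an exponential indeterminate form.

For exponential indeterminate forms, take the natural log:
  Let L = lim(x→∞) cos(6/x)^(3x)
  Then ln(L) = lim(x→∞) [exponent × ln(base)]
  Evaluate using L'Hôpital or standard limits, then exponentiate.
  L = 1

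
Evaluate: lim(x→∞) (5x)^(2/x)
This is an exponential indeterminate form.

For exponential indeterminate forms, take the natural log:
  Let L = lim(x→∞) (5x)^(2/x)
  Then ln(L) = lim(x→∞) [exponent × ln(base)]
  Evaluate using L'Hôpital or standard limits, then exponentiate.
  L = 1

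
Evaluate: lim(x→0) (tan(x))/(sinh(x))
This is a 0/0 indeterminate form.

Apply L'Hôpital's rule: differentiate numerator and denominator separately.
  f(x) = tan(x)   ⇒   f'(x) = tan(x)^2 + 1
  g(x) = sinh(x)   ⇒   g'(x) = cosh(x)
  lim(x→0) f'(x)/g'(x) = lim(x→0) (tan(x)^2 + 1)/(cosh(x))
  = 1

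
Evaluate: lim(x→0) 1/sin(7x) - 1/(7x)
This is an ∞-∞ indeterminate form.

Combine fractions or rationalize to convert ∞-∞ to 0/0 form:
  lim(x→0) 1/sin(7x) - 1/(7x) = 0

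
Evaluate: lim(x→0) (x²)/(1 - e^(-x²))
This is a 0/0 indeterminate form.

Apply L'Hôpital's rule: differentiate numerator and denominator separately.
  f(x) = x^2   ⇒   f'(x) = 2·x
  g(x) = 1 - e^(-x^2)   ⇒   g'(x) = 2·x·e^(-x^2)
  lim(x→0) f'(x)/g'(x) = lim(x→0) (2·x)/(2·x·e^(-x^2))
  = 1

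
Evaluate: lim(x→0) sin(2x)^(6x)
This is an exponential indeterminate form.

For exponential indeterminate forms, take the natural log:
  Let L = lim(x→0) sin(2x)^(6x)
  Then ln(L) = lim(x→0) [exponent × ln(base)]
  Evaluate using L'Hôpital or standard limits, then exponentiate.
  L = 1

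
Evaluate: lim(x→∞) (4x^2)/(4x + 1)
This is an ∞/∞ indeterminate form.

Apply L'Hôpital's rule: differentiate numerator and denominator separately.
  f(x) = 4·x^2   ⇒   f'(x) = 8·x
  g(x) = 4·x + 1   ⇒   g'(x) = 4
  lim(x→∞) f'(x)/g'(x) = lim(x→∞) (8·x)/(4)
  = ∞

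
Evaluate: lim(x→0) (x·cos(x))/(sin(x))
This is a 0/0 indeterminate form.

Apply L'Hôpital's rule: differentiate numerator and denominator separately.
  f(x) = x·cos(x)   ⇒   f'(x) = -x·sin(x) + cos(x)
  g(x) = sin(x)   ⇒   g'(x) = cos(x)
  lim(x→0) f'(x)/g'(x) = lim(x→0) (-x·sin(x) + cos(x))/(cos(x))
  = 1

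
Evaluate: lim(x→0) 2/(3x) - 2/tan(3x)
This is an ∞-∞ indeterminate form.

Combine fractions or rationalize to convert ∞-∞ to 0/0 form:
  lim(x→0) 2/(3x) - 2/tan(3x) = 0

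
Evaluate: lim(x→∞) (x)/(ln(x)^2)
This is an ∞/∞ indeterminate form.

Apply L'Hôpital's rule: differentiate numerator and denominator separately.
  f(x) = x   ⇒   f'(x) = 1
  g(x) = ln(x)^2   ⇒   g'(x) = 2·ln(x)/x
  lim(x→∞) f'(x)/g'(x) = lim(x→∞) (1)/(2·ln(x)/x)
  = ∞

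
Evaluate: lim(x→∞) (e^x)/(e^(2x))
This is an ∞/∞ indeterminate form.

Apply L'Hôpital's rule: differentiate numerator and denominator separately.
  f(x) = e^(x)   ⇒   f'(x) = e^(x)
  g(x) = e^(2·x)   ⇒   g'(x) = 2·e^(2·x)
  lim(x→∞) f'(x)/g'(x) = lim(x→∞) (e^(x))/(2·e^(2·x))
  = 0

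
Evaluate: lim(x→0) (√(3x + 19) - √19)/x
This is a standard limit.

Factor or rationalize the expression:
  lim(x→0) (√(3x + 19) - √19)/x = 3·sqrt(19)/38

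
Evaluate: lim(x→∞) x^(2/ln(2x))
This is an exponential indeterminate form.

For exponential indeterminate forms, take the natural log:
  Let L = lim(x→∞) x^(2/ln(2x))
  Then ln(L) = lim(x→∞) [exponent × ln(base)]
  Evaluate using L'Hôpital or standard limits, then exponentiate.
  L = e²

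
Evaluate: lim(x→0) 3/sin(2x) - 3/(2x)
This is an ∞-∞ indeterminate form.

Combine fractions or rationalize to convert ∞-∞ to 0/0 form:
  lim(x→0) 3/sin(2x) - 3/(2x) = 0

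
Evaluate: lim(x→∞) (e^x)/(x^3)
This is an ∞/∞ indeterminate form.

Apply L'Hôpital's rule: differentiate numerator and denominator separately.
  f(x) = e^(x)   ⇒   f'(x) = e^(x)
  g(x) = x^3   ⇒   g'(x) = 3·x^2
  lim(x→∞) f'(x)/g'(x) = lim(x→∞) (e^(x))/(3·x^2)
  = ∞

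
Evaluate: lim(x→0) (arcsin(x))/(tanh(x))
This is a 0/0 indeterminate form.

Apply L'Hôpital's rule: differentiate numerator and denominator separately.
  f(x) = asin(x)   ⇒   f'(x) = 1/sqrt(1 - x^2)
  g(x) = tanh(x)   ⇒   g'(x) = 1 - tanh(x)^2
  lim(x→0) f'(x)/g'(x) = lim(x→0) (1/sqrt(1 - x^2))/(1 - tanh(x)^2)
  = 1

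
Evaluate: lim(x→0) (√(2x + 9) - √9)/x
This is a standard limit.

Factor or rationalize the expression:
  lim(x→0) (√(2x + 9) - √9)/x = 1/3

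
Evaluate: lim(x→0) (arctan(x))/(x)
This is a 0/0 indeterminate form.

Apply L'Hôpital's rule: differentiate numerator and denominator separately.
  f(x) = atan(x)   ⇒   f'(x) = 1/(x^2 + 1)
  g(x) = x   ⇒   g'(x) = 1
  lim(x→0) f'(x)/g'(x) = lim(x→0) (1/(x^2 + 1))/(1)
  = 1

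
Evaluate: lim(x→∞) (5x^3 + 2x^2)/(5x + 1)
This is an ∞/∞ indeterminate form.

Apply L'Hôpital's rule: differentiate numerator and denominator separately.
  f(x) = 5·x^3 + 2·x^2   ⇒   f'(x) = 15·x^2 + 4·x
  g(x) = 5·x + 1   ⇒   g'(x) = 5
  lim(x→∞) f'(x)/g'(x) = lim(x→∞) (15·x^2 + 4·x)/(5)
  = ∞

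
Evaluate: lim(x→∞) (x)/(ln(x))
This is an ∞/∞ indeterminate form.

Apply L'Hôpital's rule: differentiate numerator and denominator separately.
  f(x) = x   ⇒   f'(x) = 1
  g(x) = ln(x)   ⇒   g'(x) = 1/x
  lim(x→∞) f'(x)/g'(x) = lim(x→∞) (1)/(1/x)
  = ∞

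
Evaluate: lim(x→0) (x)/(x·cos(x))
This is a 0/0 indeterminate form.

Apply L'Hôpital's rule: differentiate numerator and denominator separately.
  f(x) = x   ⇒   f'(x) = 1
  g(x) = x·cos(x)   ⇒   g'(x) = -x·sin(x) + cos(x)
  lim(x→0) f'(x)/g'(x) = lim(x→0) (1)/(-x·sin(x) + cos(x))
  = 1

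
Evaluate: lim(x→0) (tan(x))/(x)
This is a 0/0 indeterminate form.

Apply L'Hôpital's rule: differentiate numerator and denominator separately.
  f(x) = tan(x)   ⇒   f'(x) = tan(x)^2 + 1
  g(x) = x   ⇒   g'(x) = 1
  lim(x→0) f'(x)/g'(x) = lim(x→0) (tan(x)^2 + 1)/(1)
  = 1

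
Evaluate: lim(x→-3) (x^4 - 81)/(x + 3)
This is a standard limit.

Factor or rationalize the expression:
  lim(x→-3) (x^4 - 81)/(x + 3) = -108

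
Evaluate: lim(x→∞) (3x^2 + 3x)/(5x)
This is an ∞/∞ indeterminate form.

Apply L'Hôpital's rule: differentiate numerator and denominator separately.
  f(x) = 3·x^2 + 3·x   ⇒   f'(x) = 6·x + 3
  g(x) = 5·x   ⇒   g'(x) = 5
  lim(x→∞) f'(x)/g'(x) = lim(x→∞) (6·x + 3)/(5)
  = ∞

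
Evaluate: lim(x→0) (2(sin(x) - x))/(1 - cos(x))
This is a 0/0 indeterminate form.

Apply L'Hôpital's rule: differentiate numerator and denominator separately.
  f(x) = -2·x + 2·sin(x)   ⇒   f'(x) = 2·cos(x) - 2
  g(x) = 1 - cos(x)   ⇒   g'(x) = sin(x)
  lim(x→0) f'(x)/g'(x) = lim(x→0) (2·cos(x) - 2)/(sin(x))
  = 0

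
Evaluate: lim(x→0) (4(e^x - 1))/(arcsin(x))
This is a 0/0 indeterminate form.

Apply L'Hôpital's rule: differentiate numerator and denominator separately.
  f(x) = 4·e^(x) - 4   ⇒   f'(x) = 4·e^(x)
  g(x) = asin(x)   ⇒   g'(x) = 1/sqrt(1 - x^2)
  lim(x→0) f'(x)/g'(x) = lim(x→0) (4·e^(x))/(1/sqrt(1 - x^2))
  = 4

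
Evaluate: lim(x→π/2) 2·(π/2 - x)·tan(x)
This is a 0·∞ indeterminate form.

Rewrite 0·∞ as a quotient (0/0 or ∞/∞ form), then apply L'Hôpital's rule:
  lim(x→π/2) 2·(π/2 - x)·tan(x) = 2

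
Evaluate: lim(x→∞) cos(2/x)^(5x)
This is an exponential indeterminate form.

For exponential indeterminate forms, take the natural log:
  Let L = lim(x→∞) cos(2/x)^(5x)
  Then ln(L) = lim(x→∞) [exponent × ln(base)]
  Evaluate using L'Hôpital or standard limits, then exponentiate.
  L = 1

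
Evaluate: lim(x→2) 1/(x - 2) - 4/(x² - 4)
This is an ∞-∞ indeterminate form.

Combine fractions or rationalize to convert ∞-∞ to 0/0 form:
  lim(x→2) 1/(x - 2) - 4/(x² - 4) = 1/4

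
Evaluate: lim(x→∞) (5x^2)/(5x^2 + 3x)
This is an ∞/∞ indeterminate form.

Apply L'Hôpital's rule: differentiate numerator and denominator separately.
  f(x) = 5·x^2   ⇒   f'(x) = 10·x
  g(x) = 5·x^2 + 3·x   ⇒   g'(x) = 10·x + 3
  lim(x→∞) f'(x)/g'(x) = lim(x→∞) (10·x)/(10·x + 3)
  = 1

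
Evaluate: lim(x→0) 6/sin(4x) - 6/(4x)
This is an ∞-∞ indeterminate form.

Combine fractions or rationalize to convert ∞-∞ to 0/0 form:
  lim(x→0) 6/sin(4x) - 6/(4x) = 0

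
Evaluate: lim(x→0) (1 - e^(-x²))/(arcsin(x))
This is a 0/0 indeterminate form.

Apply L'Hôpital's rule: differentiate numerator and denominator separately.
  f(x) = 1 - e^(-x^2)   ⇒   f'(x) = 2·x·e^(-x^2)
  g(x) = asin(x)   ⇒   g'(x) = 1/sqrt(1 - x^2)
  lim(x→0) f'(x)/g'(x) = lim(x→0) (2·x·e^(-x^2))/(1/sqrt(1 - x^2))
  = 0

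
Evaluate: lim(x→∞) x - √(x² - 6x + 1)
This is an ∞-∞ indeterminate form.

Combine fractions or rationalize to convert ∞-∞ to 0/0 form:
  lim(x→∞) x - √(x² - 6x + 1) = 3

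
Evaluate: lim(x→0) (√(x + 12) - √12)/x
This is a standard limit.

Factor or rationalize the expression:
  lim(x→0) (√(x + 12) - √12)/x = sqrt(3)/12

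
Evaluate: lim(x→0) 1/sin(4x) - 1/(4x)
This is an ∞-∞ indeterminate form.

Combine fractions or rationalize to convert ∞-∞ to 0/0 form:
  lim(x→0) 1/sin(4x) - 1/(4x) = 0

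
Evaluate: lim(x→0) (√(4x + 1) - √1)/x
This is a standard limit.

Factor or rationalize the expression:
  lim(x→0) (√(4x + 1) - √1)/x = 2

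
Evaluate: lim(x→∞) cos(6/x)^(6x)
This is an exponential indeterminate form.

For exponential indeterminate forms, take the natural log:
  Let L = lim(x→∞) cos(6/x)^(6x)
  Then ln(L) = lim(x→∞) [exponent × ln(base)]
  Evaluate using L'Hôpital or standard limits, then exponentiate.
  L = 1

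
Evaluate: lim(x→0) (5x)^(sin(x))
This is an exponential indeterminate form.

For exponential indeterminate forms, take the natural log:
  Let L = lim(x→0) (5x)^(sin(x))
  Then ln(L) = lim(x→0) [exponent × ln(base)]
  Evaluate using L'Hôpital or standard limits, then exponentiate.
  L = 1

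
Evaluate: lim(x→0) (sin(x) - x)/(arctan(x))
This is a 0/0 indeterminate form.

Apply L'Hôpital's rule: differentiate numerator and denominator separately.
  f(x) = -x + sin(x)   ⇒   f'(x) = cos(x) - 1
  g(x) = atan(x)   ⇒   g'(x) = 1/(x^2 + 1)
  lim(x→0) f'(x)/g'(x) = lim(x→0) (cos(x) - 1)/(1/(x^2 + 1))
  = 0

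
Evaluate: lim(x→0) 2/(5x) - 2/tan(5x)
This is an ∞-∞ indeterminate form.

Combine fractions or rationalize to convert ∞-∞ to 0/0 form:
  lim(x→0) 2/(5x) - 2/tan(5x) = 0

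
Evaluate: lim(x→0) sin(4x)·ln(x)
This is a 0·∞ indeterminate form.

Rewrite 0·∞ as a quotient (0/0 or ∞/∞ form), then apply L'Hôpital's rule:
  lim(x→0) sin(4x)·ln(x) = 0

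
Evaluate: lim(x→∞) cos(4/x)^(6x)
This is an exponential indeterminate form.

For exponential indeterminate forms, take the natural log:
  Let L = lim(x→∞) cos(4/x)^(6x)
  Then ln(L) = lim(x→∞) [exponent × ln(base)]
  Evaluate using L'Hôpital or standard limits, then exponentiate.
  L = 1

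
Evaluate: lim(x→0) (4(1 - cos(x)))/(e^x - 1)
This is a 0/0 indeterminate form.

Apply L'Hôpital's rule: differentiate numerator and denominator separately.
  f(x) = 4 - 4·cos(x)   ⇒   f'(x) = 4·sin(x)
  g(x) = e^(x) - 1   ⇒   g'(x) = e^(x)
  lim(x→0) f'(x)/g'(x) = lim(x→0) (4·sin(x))/(e^(x))
  = 0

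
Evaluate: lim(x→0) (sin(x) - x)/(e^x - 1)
This is a 0/0 indeterminate form.

Apply L'Hôpital's rule: differentiate numerator and denominator separately.
  f(x) = -x + sin(x)   ⇒   f'(x) = cos(x) - 1
  g(x) = e^(x) - 1   ⇒   g'(x) = e^(x)
  lim(x→0) f'(x)/g'(x) = lim(x→0) (cos(x) - 1)/(e^(x))
  = 0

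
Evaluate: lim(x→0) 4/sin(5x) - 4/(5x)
This is an ∞-∞ indeterminate form.

Combine fractions or rationalize to convert ∞-∞ to 0/0 form:
  lim(x→0) 4/sin(5x) - 4/(5x) = 0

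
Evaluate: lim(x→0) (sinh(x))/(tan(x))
This is a 0/0 indeterminate form.

Apply L'Hôpital's rule: differentiate numerator and denominator separately.
  f(x) = sinh(x)   ⇒   f'(x) = cosh(x)
  g(x) = tan(x)   ⇒   g'(x) = tan(x)^2 + 1
  lim(x→0) f'(x)/g'(x) = lim(x→0) (cosh(x))/(tan(x)^2 + 1)
  = 1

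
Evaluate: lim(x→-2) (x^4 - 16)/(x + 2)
This is a standard limit.

Factor or rationalize the expression:
  lim(x→-2) (x^4 - 16)/(x + 2) = -32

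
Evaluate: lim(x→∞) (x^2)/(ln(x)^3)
This is an ∞/∞ indeterminate form.

Apply L'Hôpital's rule: differentiate numerator and denominator separately.
  f(x) = x^2   ⇒   f'(x) = 2·x
  g(x) = ln(x)^3   ⇒   g'(x) = 3·ln(x)^2/x
  lim(x→∞) f'(x)/g'(x) = lim(x→∞) (2·x)/(3·ln(x)^2/x)
  = ∞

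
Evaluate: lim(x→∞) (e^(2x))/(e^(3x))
This is an ∞/∞ indeterminate form.

Apply L'Hôpital's rule: differentiate numerator and denominator separately.
  f(x) = e^(2·x)   ⇒   f'(x) = 2·e^(2·x)
  g(x) = e^(3·x)   ⇒   g'(x) = 3·e^(3·x)
  lim(x→∞) f'(x)/g'(x) = lim(x→∞) (2·e^(2·x))/(3·e^(3·x))
  = 0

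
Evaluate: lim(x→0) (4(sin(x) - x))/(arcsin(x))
This is a 0/0 indeterminate form.

Apply L'Hôpital's rule: differentiate numerator and denominator separately.
  f(x) = -4·x + 4·sin(x)   ⇒   f'(x) = 4·cos(x) - 4
  g(x) = asin(x)   ⇒   g'(x) = 1/sqrt(1 - x^2)
  lim(x→0) f'(x)/g'(x) = lim(x→0) (4·cos(x) - 4)/(1/sqrt(1 - x^2))
  = 0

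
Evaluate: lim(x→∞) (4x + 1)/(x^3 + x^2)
This is an ∞/∞ indeterminate form.

Apply L'Hôpital's rule: differentiate numerator and denominator separately.
  f(x) = 4·x + 1   ⇒   f'(x) = 4
  g(x) = x^3 + x^2   ⇒   g'(x) = 3·x^2 + 2·x
  lim(x→∞) f'(x)/g'(x) = lim(x→∞) (4)/(3·x^2 + 2·x)
  = 0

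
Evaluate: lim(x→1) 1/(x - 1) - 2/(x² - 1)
This is an ∞-∞ indeterminate form.

Combine fractions or rationalize to convert ∞-∞ to 0/0 form:
  lim(x→1) 1/(x - 1) - 2/(x² - 1) = 1/2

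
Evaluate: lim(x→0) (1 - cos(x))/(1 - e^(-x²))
This is a 0/0 indeterminate form.

Apply L'Hôpital's rule: differentiate numerator and denominator separately.
  f(x) = 1 - cos(x)   ⇒   f'(x) = sin(x)
  g(x) = 1 - e^(-x^2)   ⇒   g'(x) = 2·x·e^(-x^2)
  lim(x→0) f'(x)/g'(x) = lim(x→0) (sin(x))/(2·x·e^(-x^2))
  = 1/2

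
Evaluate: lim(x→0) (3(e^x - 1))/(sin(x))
This is a 0/0 indeterminate form.

Apply L'Hôpital's rule: differentiate numerator and denominator separately.
  f(x) = 3·e^(x) - 3   ⇒   f'(x) = 3·e^(x)
  g(x) = sin(x)   ⇒   g'(x) = cos(x)
  lim(x→0) f'(x)/g'(x) = lim(x→0) (3·e^(x))/(cos(x))
  = 3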